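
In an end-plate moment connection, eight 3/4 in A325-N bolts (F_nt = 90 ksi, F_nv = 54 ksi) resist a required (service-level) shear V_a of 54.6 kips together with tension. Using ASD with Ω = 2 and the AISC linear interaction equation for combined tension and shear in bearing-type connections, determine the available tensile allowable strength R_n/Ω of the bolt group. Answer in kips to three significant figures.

116 kips

A_b = π·0.75²/4 = 0.4418 in²; f_rv = 54.6 / (8 × 0.4418) = 15.45 ksi.
F'_nt = 1.3 F_nt − (Ω F_nt / F_nv) f_rv = 1.3·90 − (2·90/54)·15.45 = 65.5 ksi, capped at F_nt → F'_nt = 65.5 ksi.
R_n = F'_nt · A_b · n = 65.5 × 0.4418 × 8 = 231.5 kips.
Allowable strength R_n/Ω = 231.5 / 2 = 116 kips.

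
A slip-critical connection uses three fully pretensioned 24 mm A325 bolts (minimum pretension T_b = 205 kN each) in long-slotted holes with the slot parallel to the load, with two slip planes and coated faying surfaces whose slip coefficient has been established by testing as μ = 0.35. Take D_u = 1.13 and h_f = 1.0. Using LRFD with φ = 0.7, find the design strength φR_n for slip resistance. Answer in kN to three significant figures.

R_n = μ · D_u · h_f · T_b · n_s · n_b = 0.35 × 1.13 × 1.0 × 205 × 2 × 3 = 486.5 kN.
Design strength φR_n = 0.7 × 486.5 = 341 kN.

341 kN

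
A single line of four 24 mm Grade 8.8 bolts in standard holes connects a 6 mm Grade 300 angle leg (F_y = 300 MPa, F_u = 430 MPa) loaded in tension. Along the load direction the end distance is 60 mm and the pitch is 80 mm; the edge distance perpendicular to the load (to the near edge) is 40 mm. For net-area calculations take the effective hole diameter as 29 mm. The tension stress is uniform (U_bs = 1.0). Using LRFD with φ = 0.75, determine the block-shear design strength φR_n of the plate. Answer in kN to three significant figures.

280 kN

Shear plane L_v = 60 + 3·80 = 300 mm; A_gv = 300 × 6 = 1800 mm².
A_nv = (300 − 3.5·29) × 6 = 1191 mm².
A_nt = (40 − 0.5·29) × 6 = 153 mm².
0.6 F_u A_nv = 307.3 kN; 0.6 F_y A_gv = 324 kN → shear rupture governs the shear term.
R_n = 307.3 + 1.0 × 430 × 153 / 1000 = 373.1 kN.
Design strength φR_n = 0.75 × 373.1 = 280 kN.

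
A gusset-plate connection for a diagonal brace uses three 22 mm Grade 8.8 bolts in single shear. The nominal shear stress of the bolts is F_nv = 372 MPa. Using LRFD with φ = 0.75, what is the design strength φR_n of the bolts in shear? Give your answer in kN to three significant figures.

A_b = π × 22² / 4 = 380.1 mm².
R_n = F_nv · A_b · n · n_s = 372 × 380.1 × 3 × 1 / 1000 = 424.2 kN.
Design strength φR_n = 0.75 × 424.2 = 318 kN.

318 kN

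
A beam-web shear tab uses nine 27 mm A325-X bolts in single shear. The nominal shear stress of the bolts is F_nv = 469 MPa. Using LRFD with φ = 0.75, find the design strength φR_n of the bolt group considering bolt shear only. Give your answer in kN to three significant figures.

1810 kN

A_b = π × 27² / 4 = 572.6 mm².
R_n = F_nv · A_b · n · n_s = 469 × 572.6 × 9 × 1 / 1000 = 2417 kN.
Design strength φR_n = 0.75 × 2417 = 1810 kN.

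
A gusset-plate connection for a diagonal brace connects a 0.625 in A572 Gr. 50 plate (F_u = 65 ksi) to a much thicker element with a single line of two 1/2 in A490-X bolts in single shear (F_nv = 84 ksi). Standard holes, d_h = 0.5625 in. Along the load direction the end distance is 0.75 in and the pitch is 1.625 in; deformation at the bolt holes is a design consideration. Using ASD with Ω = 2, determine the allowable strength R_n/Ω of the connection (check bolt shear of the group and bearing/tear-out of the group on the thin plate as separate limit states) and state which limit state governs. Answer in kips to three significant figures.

Bolt shear: A_b = π·0.5²/4 = 0.1963 in²; R_n = 84 × 0.1963 × 2 × 1 = 32.99 kips → 32.99 / 2 = 16.5 kips.
Bearing (1.2 l_c t F_u ≤ 2.4 d t F_u): upper limit = 2.4·0.5·0.625·65 = 48.75 kips.
  Edge l_c = 0.75 − 0.5625/2 = 0.4688 → r_n = 22.85 kips; interior l_c = 1.625 − 0.5625 = 1.062 → r_n = 48.75 kips.
  R_n,bearing = 1·22.85 + 1·48.75 = 71.6 kips → 71.6 / 2 = 35.8 kips.
Bolt shear governs: 16.5 kips.

16.5 kips (bolt shear governs)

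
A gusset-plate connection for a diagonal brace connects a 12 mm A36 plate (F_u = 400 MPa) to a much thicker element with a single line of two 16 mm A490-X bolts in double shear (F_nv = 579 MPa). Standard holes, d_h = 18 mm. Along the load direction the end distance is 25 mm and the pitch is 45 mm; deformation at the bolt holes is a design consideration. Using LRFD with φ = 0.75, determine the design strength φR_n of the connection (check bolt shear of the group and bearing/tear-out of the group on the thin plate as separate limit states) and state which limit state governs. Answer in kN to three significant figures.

186 kN (bearing governs)

Bolt shear: A_b = π·16²/4 = 201.1 mm²; R_n = 579 × 201.1 × 2 × 2 / 1000 = 465.7 kN → 0.75 × 465.7 = 349 kN.
Bearing (1.2 l_c t F_u ≤ 2.4 d t F_u): upper limit = 2.4·16·12·400 / 1000 = 184.3 kN.
  Edge l_c = 25 − 18/2 = 16 → r_n = 92.16 kN; interior l_c = 45 − 18 = 27 → r_n = 155.5 kN.
  R_n,bearing = 1·92.16 + 1·155.5 = 247.7 kN → 0.75 × 247.7 = 186 kN.
Bearing governs: 186 kN.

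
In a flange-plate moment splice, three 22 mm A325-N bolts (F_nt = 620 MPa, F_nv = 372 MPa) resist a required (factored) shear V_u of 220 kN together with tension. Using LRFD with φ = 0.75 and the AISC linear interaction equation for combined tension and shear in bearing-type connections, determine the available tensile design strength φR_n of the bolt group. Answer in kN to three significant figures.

323 kN

A_b = π·22²/4 = 380.1 mm²; f_rv = 220 × 1000 / (3 × 380.1) = 192.9 MPa.
F'_nt = 1.3 F_nt − (F_nt / φF_nv) f_rv = 1.3·620 − (620/(0.75·372))·192.9 = 377.3 MPa, capped at F_nt → F'_nt = 377.3 MPa.
R_n = F'_nt · A_b · n = 377.3 × 380.1 × 3 / 1000 = 430.3 kN.
Design strength φR_n = 0.75 × 430.3 = 323 kN.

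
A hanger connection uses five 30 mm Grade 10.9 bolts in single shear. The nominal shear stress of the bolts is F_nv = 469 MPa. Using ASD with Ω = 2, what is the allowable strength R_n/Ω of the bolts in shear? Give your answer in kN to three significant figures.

829 kN

A_b = π × 30² / 4 = 706.9 mm².
R_n = F_nv · A_b · n · n_s = 469 × 706.9 × 5 × 1 / 1000 = 1658 kN.
Allowable strength R_n/Ω = 1658 / 2 = 829 kN.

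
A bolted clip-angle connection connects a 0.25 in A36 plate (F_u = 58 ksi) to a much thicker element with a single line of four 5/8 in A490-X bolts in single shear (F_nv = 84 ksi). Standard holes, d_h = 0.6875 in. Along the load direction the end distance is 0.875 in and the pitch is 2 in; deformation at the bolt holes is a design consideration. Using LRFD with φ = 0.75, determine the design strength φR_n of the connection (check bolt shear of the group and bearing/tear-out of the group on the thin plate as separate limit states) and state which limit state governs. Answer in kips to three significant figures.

Bolt shear: A_b = π·0.625²/4 = 0.3068 in²; R_n = 84 × 0.3068 × 4 × 1 = 103.1 kips → 0.75 × 103.1 = 77.3 kips.
Bearing (1.2 l_c t F_u ≤ 2.4 d t F_u): upper limit = 2.4·0.625·0.25·58 = 21.75 kips.
  Edge l_c = 0.875 − 0.6875/2 = 0.5312 → r_n = 9.244 kips; interior l_c = 2 − 0.6875 = 1.312 → r_n = 21.75 kips.
  R_n,bearing = 1·9.244 + 3·21.75 = 74.49 kips → 0.75 × 74.49 = 55.9 kips.
Bearing governs: 55.9 kips.

55.9 kips (bearing governs)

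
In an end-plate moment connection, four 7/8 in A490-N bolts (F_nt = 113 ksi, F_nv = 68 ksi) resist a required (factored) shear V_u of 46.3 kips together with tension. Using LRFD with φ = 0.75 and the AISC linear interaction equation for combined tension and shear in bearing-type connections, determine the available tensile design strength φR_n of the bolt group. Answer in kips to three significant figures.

188 kips

A_b = π·0.875²/4 = 0.6013 in²; f_rv = 46.3 / (4 × 0.6013) = 19.25 ksi.
F'_nt = 1.3 F_nt − (F_nt / φF_nv) f_rv = 1.3·113 − (113/(0.75·68))·19.25 = 104.2 ksi, capped at F_nt → F'_nt = 104.2 ksi.
R_n = F'_nt · A_b · n = 104.2 × 0.6013 × 4 = 250.7 kips.
Design strength φR_n = 0.75 × 250.7 = 188 kips.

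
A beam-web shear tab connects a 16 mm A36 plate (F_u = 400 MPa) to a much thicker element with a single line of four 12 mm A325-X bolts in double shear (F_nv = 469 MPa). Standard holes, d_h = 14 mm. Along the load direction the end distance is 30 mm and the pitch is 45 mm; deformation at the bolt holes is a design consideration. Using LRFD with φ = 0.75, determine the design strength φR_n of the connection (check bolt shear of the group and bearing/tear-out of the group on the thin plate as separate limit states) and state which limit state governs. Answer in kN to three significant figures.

318 kN (bolt shear governs)

Bolt shear: A_b = π·12²/4 = 113.1 mm²; R_n = 469 × 113.1 × 4 × 2 / 1000 = 424.3 kN → 0.75 × 424.3 = 318 kN.
Bearing (1.2 l_c t F_u ≤ 2.4 d t F_u): upper limit = 2.4·12·16·400 / 1000 = 184.3 kN.
  Edge l_c = 30 − 14/2 = 23 → r_n = 176.6 kN; interior l_c = 45 − 14 = 31 → r_n = 184.3 kN.
  R_n,bearing = 1·176.6 + 3·184.3 = 729.6 kN → 0.75 × 729.6 = 547 kN.
Bolt shear governs: 318 kN.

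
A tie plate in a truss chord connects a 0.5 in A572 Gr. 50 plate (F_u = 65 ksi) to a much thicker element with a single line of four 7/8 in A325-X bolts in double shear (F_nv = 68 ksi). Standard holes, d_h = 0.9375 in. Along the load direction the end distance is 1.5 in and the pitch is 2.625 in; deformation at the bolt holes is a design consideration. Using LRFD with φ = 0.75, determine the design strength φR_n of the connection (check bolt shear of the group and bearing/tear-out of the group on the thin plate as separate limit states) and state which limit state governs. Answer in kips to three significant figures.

178 kips (bearing governs)

Bolt shear: A_b = π·0.875²/4 = 0.6013 in²; R_n = 68 × 0.6013 × 4 × 2 = 327.1 kips → 0.75 × 327.1 = 245 kips.
Bearing (1.2 l_c t F_u ≤ 2.4 d t F_u): upper limit = 2.4·0.875·0.5·65 = 68.25 kips.
  Edge l_c = 1.5 − 0.9375/2 = 1.031 → r_n = 40.22 kips; interior l_c = 2.625 − 0.9375 = 1.688 → r_n = 65.81 kips.
  R_n,bearing = 1·40.22 + 3·65.81 = 237.7 kips → 0.75 × 237.7 = 178 kips.
Bearing governs: 178 kips.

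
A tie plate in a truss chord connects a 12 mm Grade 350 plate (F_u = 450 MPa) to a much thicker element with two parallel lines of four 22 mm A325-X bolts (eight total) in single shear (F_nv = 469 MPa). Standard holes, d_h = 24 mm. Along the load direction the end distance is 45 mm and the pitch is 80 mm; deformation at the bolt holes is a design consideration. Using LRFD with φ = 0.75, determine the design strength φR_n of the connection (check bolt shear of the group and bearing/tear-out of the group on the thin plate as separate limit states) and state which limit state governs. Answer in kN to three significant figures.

1070 kN (bolt shear governs)

Bolt shear: A_b = π·22²/4 = 380.1 mm²; R_n = 469 × 380.1 × 8 × 1 / 1000 = 1426 kN → 0.75 × 1426 = 1070 kN.
Bearing (1.2 l_c t F_u ≤ 2.4 d t F_u): upper limit = 2.4·22·12·450 / 1000 = 285.1 kN.
  Edge l_c = 45 − 24/2 = 33 → r_n = 213.8 kN; interior l_c = 80 − 24 = 56 → r_n = 285.1 kN.
  R_n,bearing = 2·213.8 + 6·285.1 = 2138 kN → 0.75 × 2138 = 1600 kN.
Bolt shear governs: 1070 kN.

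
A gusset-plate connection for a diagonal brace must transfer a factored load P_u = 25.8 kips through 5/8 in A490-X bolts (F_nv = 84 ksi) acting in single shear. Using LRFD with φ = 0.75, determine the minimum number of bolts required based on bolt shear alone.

A_b = π·0.625²/4 = 0.3068 in².
Per-bolt design strength φR_n = 0.75 × 84 × 0.3068 × 1 = 19.33 kips.
n ≥ 25.8 / 19.33 = 1.335 → use 2 bolts.

2 bolts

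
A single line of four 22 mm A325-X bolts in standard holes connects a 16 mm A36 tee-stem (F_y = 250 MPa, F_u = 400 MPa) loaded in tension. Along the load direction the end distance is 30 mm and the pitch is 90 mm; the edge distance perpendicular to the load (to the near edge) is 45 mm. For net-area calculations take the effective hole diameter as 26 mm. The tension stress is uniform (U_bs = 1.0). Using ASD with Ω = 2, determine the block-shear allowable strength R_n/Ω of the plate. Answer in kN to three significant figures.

Shear plane L_v = 30 + 3·90 = 300 mm; A_gv = 300 × 16 = 4800 mm².
A_nv = (300 − 3.5·26) × 16 = 3344 mm².
A_nt = (45 − 0.5·26) × 16 = 512 mm².
0.6 F_u A_nv = 802.6 kN; 0.6 F_y A_gv = 720 kN → shear yielding governs the shear term.
R_n = 720 + 1.0 × 400 × 512 / 1000 = 924.8 kN.
Allowable strength R_n/Ω = 924.8 / 2 = 462 kN.

462 kN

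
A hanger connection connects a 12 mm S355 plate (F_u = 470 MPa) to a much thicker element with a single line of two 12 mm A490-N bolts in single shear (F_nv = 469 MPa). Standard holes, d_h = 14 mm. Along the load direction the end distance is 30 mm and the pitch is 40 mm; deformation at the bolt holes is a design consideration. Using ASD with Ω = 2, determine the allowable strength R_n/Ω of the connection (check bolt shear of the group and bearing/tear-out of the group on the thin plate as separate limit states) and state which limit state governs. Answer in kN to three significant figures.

53 kN (bolt shear governs)

Bolt shear: A_b = π·12²/4 = 113.1 mm²; R_n = 469 × 113.1 × 2 × 1 / 1000 = 106.1 kN → 106.1 / 2 = 53 kN.
Bearing (1.2 l_c t F_u ≤ 2.4 d t F_u): upper limit = 2.4·12·12·470 / 1000 = 162.4 kN.
  Edge l_c = 30 − 14/2 = 23 → r_n = 155.7 kN; interior l_c = 40 − 14 = 26 → r_n = 162.4 kN.
  R_n,bearing = 1·155.7 + 1·162.4 = 318.1 kN → 318.1 / 2 = 159 kN.
Bolt shear governs: 53 kN.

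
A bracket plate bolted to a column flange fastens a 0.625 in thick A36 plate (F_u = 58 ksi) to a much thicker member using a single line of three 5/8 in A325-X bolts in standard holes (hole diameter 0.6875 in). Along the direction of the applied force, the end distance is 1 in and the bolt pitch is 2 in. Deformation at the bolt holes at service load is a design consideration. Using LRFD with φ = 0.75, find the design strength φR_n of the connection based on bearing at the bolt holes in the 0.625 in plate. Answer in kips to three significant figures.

Per bolt r_n = 1.2 l_c t F_u ≤ 2.4 d t F_u; upper limit = 2.4 × 0.625 × 0.625 × 58 = 54.38 kips.
Edge bolt: l_c = 1 − 0.6875/2 = 0.6562 in → 1.2 × 0.6562 × 0.625 × 58 = 28.55 → r_n = 28.55 kips.
Interior bolts: l_c = 2 − 0.6875 = 1.312 in → 1.2 × 1.312 × 0.625 × 58 = 57.09 → r_n = 54.38 kips.
R_n = 1 × 28.55 + 2 × 54.38 = 137.3 kips.
Design strength φR_n = 0.75 × 137.3 = 103 kips.

103 kips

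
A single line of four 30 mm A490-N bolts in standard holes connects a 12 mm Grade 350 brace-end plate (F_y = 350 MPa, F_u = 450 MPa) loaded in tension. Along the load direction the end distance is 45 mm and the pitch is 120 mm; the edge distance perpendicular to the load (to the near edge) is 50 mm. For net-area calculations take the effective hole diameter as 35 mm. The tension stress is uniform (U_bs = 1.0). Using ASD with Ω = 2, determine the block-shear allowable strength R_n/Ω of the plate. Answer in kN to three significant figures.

Shear plane L_v = 45 + 3·120 = 405 mm; A_gv = 405 × 12 = 4860 mm².
A_nv = (405 − 3.5·35) × 12 = 3390 mm².
A_nt = (50 − 0.5·35) × 12 = 390 mm².
0.6 F_u A_nv = 915.3 kN; 0.6 F_y A_gv = 1021 kN → shear rupture governs the shear term.
R_n = 915.3 + 1.0 × 450 × 390 / 1000 = 1091 kN.
Allowable strength R_n/Ω = 1091 / 2 = 545 kN.

545 kN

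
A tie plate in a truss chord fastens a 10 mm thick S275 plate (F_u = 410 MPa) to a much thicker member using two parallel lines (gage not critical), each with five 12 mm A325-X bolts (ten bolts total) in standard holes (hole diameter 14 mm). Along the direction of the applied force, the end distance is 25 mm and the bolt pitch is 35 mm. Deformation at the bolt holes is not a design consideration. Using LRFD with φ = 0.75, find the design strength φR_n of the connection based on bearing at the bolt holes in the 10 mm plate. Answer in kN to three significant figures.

941 kN

Per bolt r_n = 1.5 l_c t F_u ≤ 3.0 d t F_u; upper limit = 3.0 × 12 × 10 × 410 / 1000 = 147.6 kN.
Edge bolt: l_c = 25 − 14/2 = 18 mm → 1.5 × 18 × 10 × 410 / 1000 = 110.7 → r_n = 110.7 kN.
Interior bolts: l_c = 35 − 14 = 21 mm → 1.5 × 21 × 10 × 410 / 1000 = 129.2 → r_n = 129.2 kN.
R_n = 2 × 110.7 + 8 × 129.2 = 1255 kN.
Design strength φR_n = 0.75 × 1255 = 941 kN.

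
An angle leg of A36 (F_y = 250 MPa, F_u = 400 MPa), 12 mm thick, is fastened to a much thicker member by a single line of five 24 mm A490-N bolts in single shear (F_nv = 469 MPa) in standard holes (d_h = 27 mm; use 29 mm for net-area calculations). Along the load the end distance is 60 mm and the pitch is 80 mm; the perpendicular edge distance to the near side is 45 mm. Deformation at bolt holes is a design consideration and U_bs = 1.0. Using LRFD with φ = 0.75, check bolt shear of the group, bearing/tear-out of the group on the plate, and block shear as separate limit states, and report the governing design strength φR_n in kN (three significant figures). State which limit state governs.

623 kN (block shear governs)

Bolt shear: A_b = π·24²/4 = 452.4 mm²; R_n = 469 × 452.4 × 5 × 1 / 1000 = 1061 kN → 0.75 × 1061 = 796 kN.
Bearing: edge l_c = 46.5, r_n = 267.8 kN; interior l_c = 53, r_n = 276.5 kN; R_n = 267.8 + 4·276.5 = 1374 kN → 1030 kN.
Block shear: A_gv = 4560, A_nv = 2994, A_nt = 366 mm²; R_n = min(0.6F_uA_nv, 0.6F_yA_gv) + U_bs·F_u·A_nt = 830.4 kN → 623 kN.
Block shear governs: 623 kN.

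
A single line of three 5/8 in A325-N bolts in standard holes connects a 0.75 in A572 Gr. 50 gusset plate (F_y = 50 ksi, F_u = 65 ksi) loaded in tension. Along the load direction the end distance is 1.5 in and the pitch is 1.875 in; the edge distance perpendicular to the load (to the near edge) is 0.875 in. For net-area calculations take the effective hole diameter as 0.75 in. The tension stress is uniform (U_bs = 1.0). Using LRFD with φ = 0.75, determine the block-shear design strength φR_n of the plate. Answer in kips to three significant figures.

Shear plane L_v = 1.5 + 2·1.875 = 5.25 in; A_gv = 5.25 × 0.75 = 3.938 in².
A_nv = (5.25 − 2.5·0.75) × 0.75 = 2.531 in².
A_nt = (0.875 − 0.5·0.75) × 0.75 = 0.375 in².
0.6 F_u A_nv = 98.72 kips; 0.6 F_y A_gv = 118.1 kips → shear rupture governs the shear term.
R_n = 98.72 + 1.0 × 65 × 0.375 = 123.1 kips.
Design strength φR_n = 0.75 × 123.1 = 92.3 kips.

92.3 kips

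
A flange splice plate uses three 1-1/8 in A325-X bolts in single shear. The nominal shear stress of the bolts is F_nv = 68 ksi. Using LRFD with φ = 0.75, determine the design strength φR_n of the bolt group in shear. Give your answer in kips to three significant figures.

152 kips

A_b = π × 1.125² / 4 = 0.994 in².
R_n = F_nv · A_b · n · n_s = 68 × 0.994 × 3 × 1 = 202.8 kips.
Design strength φR_n = 0.75 × 202.8 = 152 kips.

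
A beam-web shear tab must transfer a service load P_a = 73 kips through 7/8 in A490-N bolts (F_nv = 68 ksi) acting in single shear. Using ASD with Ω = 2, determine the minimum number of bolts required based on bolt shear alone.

A_b = π·0.875²/4 = 0.6013 in².
Per-bolt allowable strength R_n/Ω = 68 × 0.6013 × 1 / 2 = 20.44 kips.
n ≥ 73 / 20.44 = 3.571 → use 4 bolts.

4 bolts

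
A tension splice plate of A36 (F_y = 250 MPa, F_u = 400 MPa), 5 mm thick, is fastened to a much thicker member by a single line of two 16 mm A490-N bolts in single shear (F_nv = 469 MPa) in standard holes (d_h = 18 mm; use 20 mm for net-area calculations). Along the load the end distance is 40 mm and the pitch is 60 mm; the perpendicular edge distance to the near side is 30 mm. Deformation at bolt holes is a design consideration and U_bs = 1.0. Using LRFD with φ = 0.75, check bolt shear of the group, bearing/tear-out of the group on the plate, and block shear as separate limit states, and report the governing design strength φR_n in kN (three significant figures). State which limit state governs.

Bolt shear: A_b = π·16²/4 = 201.1 mm²; R_n = 469 × 201.1 × 2 × 1 / 1000 = 188.6 kN → 0.75 × 188.6 = 141 kN.
Bearing: edge l_c = 31, r_n = 74.4 kN; interior l_c = 42, r_n = 76.8 kN; R_n = 74.4 + 1·76.8 = 151.2 kN → 113 kN.
Block shear: A_gv = 500, A_nv = 350, A_nt = 100 mm²; R_n = min(0.6F_uA_nv, 0.6F_yA_gv) + U_bs·F_u·A_nt = 115 kN → 86.2 kN.
Block shear governs: 86.2 kN.

86.2 kN (block shear governs)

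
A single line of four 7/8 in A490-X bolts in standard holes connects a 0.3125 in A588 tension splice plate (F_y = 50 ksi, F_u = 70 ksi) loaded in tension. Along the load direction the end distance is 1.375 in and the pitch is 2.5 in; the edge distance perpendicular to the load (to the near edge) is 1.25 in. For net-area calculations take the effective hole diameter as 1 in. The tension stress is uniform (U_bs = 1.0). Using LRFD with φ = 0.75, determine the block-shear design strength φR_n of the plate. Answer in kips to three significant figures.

Shear plane L_v = 1.375 + 3·2.5 = 8.875 in; A_gv = 8.875 × 0.3125 = 2.773 in².
A_nv = (8.875 − 3.5·1) × 0.3125 = 1.68 in².
A_nt = (1.25 − 0.5·1) × 0.3125 = 0.2344 in².
0.6 F_u A_nv = 70.55 kips; 0.6 F_y A_gv = 83.2 kips → shear rupture governs the shear term.
R_n = 70.55 + 1.0 × 70 × 0.2344 = 86.95 kips.
Design strength φR_n = 0.75 × 86.95 = 65.2 kips.

65.2 kips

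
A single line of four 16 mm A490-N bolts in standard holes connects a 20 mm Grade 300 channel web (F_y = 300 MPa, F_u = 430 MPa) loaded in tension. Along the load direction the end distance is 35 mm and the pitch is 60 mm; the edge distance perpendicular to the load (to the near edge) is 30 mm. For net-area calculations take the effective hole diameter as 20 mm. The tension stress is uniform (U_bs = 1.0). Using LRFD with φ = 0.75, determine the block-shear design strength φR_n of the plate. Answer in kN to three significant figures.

Shear plane L_v = 35 + 3·60 = 215 mm; A_gv = 215 × 20 = 4300 mm².
A_nv = (215 − 3.5·20) × 20 = 2900 mm².
A_nt = (30 − 0.5·20) × 20 = 400 mm².
0.6 F_u A_nv = 748.2 kN; 0.6 F_y A_gv = 774 kN → shear rupture governs the shear term.
R_n = 748.2 + 1.0 × 430 × 400 / 1000 = 920.2 kN.
Design strength φR_n = 0.75 × 920.2 = 690 kN.

690 kN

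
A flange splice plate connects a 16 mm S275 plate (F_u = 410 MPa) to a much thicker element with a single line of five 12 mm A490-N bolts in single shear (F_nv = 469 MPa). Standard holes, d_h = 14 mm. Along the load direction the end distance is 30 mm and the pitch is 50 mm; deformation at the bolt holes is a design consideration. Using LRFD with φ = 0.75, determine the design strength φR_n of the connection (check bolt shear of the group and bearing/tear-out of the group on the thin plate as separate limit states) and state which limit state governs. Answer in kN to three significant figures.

Bolt shear: A_b = π·12²/4 = 113.1 mm²; R_n = 469 × 113.1 × 5 × 1 / 1000 = 265.2 kN → 0.75 × 265.2 = 199 kN.
Bearing (1.2 l_c t F_u ≤ 2.4 d t F_u): upper limit = 2.4·12·16·410 / 1000 = 188.9 kN.
  Edge l_c = 30 − 14/2 = 23 → r_n = 181.1 kN; interior l_c = 50 − 14 = 36 → r_n = 188.9 kN.
  R_n,bearing = 1·181.1 + 4·188.9 = 936.8 kN → 0.75 × 936.8 = 703 kN.
Bolt shear governs: 199 kN.

199 kN (bolt shear governs)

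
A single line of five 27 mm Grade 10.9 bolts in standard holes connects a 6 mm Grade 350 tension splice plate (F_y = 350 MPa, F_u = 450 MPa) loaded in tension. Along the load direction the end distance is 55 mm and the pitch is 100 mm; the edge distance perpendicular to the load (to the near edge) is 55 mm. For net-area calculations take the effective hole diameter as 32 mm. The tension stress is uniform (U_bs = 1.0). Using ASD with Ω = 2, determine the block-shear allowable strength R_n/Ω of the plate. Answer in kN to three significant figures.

305 kN

Shear plane L_v = 55 + 4·100 = 455 mm; A_gv = 455 × 6 = 2730 mm².
A_nv = (455 − 4.5·32) × 6 = 1866 mm².
A_nt = (55 − 0.5·32) × 6 = 234 mm².
0.6 F_u A_nv = 503.8 kN; 0.6 F_y A_gv = 573.3 kN → shear rupture governs the shear term.
R_n = 503.8 + 1.0 × 450 × 234 / 1000 = 609.1 kN.
Allowable strength R_n/Ω = 609.1 / 2 = 305 kN.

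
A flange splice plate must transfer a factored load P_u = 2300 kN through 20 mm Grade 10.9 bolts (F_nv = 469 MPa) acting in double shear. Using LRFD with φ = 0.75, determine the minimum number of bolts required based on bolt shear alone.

11 bolts

A_b = π·20²/4 = 314.2 mm².
Per-bolt design strength φR_n = 0.75 × 469 × 314.2 × 2 / 1000 = 221 kN.
n ≥ 2300 / 221 = 10.41 → use 11 bolts.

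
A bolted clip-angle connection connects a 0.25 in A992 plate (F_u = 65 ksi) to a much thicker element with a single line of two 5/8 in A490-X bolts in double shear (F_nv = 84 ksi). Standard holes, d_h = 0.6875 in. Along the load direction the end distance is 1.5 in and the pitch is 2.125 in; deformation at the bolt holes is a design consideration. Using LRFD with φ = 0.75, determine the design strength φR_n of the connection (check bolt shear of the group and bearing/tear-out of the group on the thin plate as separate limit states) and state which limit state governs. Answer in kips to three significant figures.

35.2 kips (bearing governs)

Bolt shear: A_b = π·0.625²/4 = 0.3068 in²; R_n = 84 × 0.3068 × 2 × 2 = 103.1 kips → 0.75 × 103.1 = 77.3 kips.
Bearing (1.2 l_c t F_u ≤ 2.4 d t F_u): upper limit = 2.4·0.625·0.25·65 = 24.38 kips.
  Edge l_c = 1.5 − 0.6875/2 = 1.156 → r_n = 22.55 kips; interior l_c = 2.125 − 0.6875 = 1.438 → r_n = 24.38 kips.
  R_n,bearing = 1·22.55 + 1·24.38 = 46.92 kips → 0.75 × 46.92 = 35.2 kips.
Bearing governs: 35.2 kips.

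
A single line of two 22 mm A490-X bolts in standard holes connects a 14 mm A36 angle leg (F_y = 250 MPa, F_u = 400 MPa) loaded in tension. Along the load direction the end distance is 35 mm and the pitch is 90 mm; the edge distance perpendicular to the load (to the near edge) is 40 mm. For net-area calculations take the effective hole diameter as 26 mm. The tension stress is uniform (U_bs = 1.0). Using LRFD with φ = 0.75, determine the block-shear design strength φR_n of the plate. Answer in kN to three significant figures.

Shear plane L_v = 35 + 1·90 = 125 mm; A_gv = 125 × 14 = 1750 mm².
A_nv = (125 − 1.5·26) × 14 = 1204 mm².
A_nt = (40 − 0.5·26) × 14 = 378 mm².
0.6 F_u A_nv = 289 kN; 0.6 F_y A_gv = 262.5 kN → shear yielding governs the shear term.
R_n = 262.5 + 1.0 × 400 × 378 / 1000 = 413.7 kN.
Design strength φR_n = 0.75 × 413.7 = 310 kN.

310 kN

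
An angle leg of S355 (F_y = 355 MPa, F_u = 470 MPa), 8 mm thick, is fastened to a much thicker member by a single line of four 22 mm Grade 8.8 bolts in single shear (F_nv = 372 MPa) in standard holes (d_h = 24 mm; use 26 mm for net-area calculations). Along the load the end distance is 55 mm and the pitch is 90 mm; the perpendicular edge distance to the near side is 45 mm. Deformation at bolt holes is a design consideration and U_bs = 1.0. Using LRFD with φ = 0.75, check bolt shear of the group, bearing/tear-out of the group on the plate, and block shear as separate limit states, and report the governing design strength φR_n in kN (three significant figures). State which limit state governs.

424 kN (bolt shear governs)

Bolt shear: A_b = π·22²/4 = 380.1 mm²; R_n = 372 × 380.1 × 4 × 1 / 1000 = 565.6 kN → 0.75 × 565.6 = 424 kN.
Bearing: edge l_c = 43, r_n = 194 kN; interior l_c = 66, r_n = 198.5 kN; R_n = 194 + 3·198.5 = 789.6 kN → 592 kN.
Block shear: A_gv = 2600, A_nv = 1872, A_nt = 256 mm²; R_n = min(0.6F_uA_nv, 0.6F_yA_gv) + U_bs·F_u·A_nt = 648.2 kN → 486 kN.
Bolt shear governs: 424 kN.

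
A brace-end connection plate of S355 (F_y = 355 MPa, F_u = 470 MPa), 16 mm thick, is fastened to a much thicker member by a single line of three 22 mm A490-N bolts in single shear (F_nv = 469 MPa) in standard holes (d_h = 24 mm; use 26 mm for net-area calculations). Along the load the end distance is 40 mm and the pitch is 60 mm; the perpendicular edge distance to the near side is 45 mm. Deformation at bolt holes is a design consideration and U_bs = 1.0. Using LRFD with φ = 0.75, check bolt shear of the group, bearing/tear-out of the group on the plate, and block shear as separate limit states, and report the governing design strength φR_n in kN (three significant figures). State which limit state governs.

401 kN (bolt shear governs)

Bolt shear: A_b = π·22²/4 = 380.1 mm²; R_n = 469 × 380.1 × 3 × 1 / 1000 = 534.8 kN → 0.75 × 534.8 = 401 kN.
Bearing: edge l_c = 28, r_n = 252.7 kN; interior l_c = 36, r_n = 324.9 kN; R_n = 252.7 + 2·324.9 = 902.4 kN → 677 kN.
Block shear: A_gv = 2560, A_nv = 1520, A_nt = 512 mm²; R_n = min(0.6F_uA_nv, 0.6F_yA_gv) + U_bs·F_u·A_nt = 669.3 kN → 502 kN.
Bolt shear governs: 401 kN.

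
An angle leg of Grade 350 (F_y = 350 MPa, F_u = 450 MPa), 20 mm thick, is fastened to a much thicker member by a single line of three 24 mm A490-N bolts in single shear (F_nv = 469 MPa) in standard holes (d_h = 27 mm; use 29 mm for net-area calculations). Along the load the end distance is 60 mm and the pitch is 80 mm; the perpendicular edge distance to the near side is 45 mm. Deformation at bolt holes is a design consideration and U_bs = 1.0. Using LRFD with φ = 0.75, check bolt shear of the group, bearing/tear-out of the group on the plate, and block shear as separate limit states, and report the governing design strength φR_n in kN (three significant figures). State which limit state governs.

477 kN (bolt shear governs)

Bolt shear: A_b = π·24²/4 = 452.4 mm²; R_n = 469 × 452.4 × 3 × 1 / 1000 = 636.5 kN → 0.75 × 636.5 = 477 kN.
Bearing: edge l_c = 46.5, r_n = 502.2 kN; interior l_c = 53, r_n = 518.4 kN; R_n = 502.2 + 2·518.4 = 1539 kN → 1150 kN.
Block shear: A_gv = 4400, A_nv = 2950, A_nt = 610 mm²; R_n = min(0.6F_uA_nv, 0.6F_yA_gv) + U_bs·F_u·A_nt = 1071 kN → 803 kN.
Bolt shear governs: 477 kN.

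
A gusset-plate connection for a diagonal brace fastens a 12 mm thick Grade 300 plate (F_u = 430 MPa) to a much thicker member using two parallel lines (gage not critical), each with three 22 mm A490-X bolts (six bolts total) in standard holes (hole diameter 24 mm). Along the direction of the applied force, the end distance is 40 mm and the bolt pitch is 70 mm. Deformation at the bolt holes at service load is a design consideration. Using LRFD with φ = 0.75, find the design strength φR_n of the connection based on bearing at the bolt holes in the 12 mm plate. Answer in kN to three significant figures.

1080 kN

Per bolt r_n = 1.2 l_c t F_u ≤ 2.4 d t F_u; upper limit = 2.4 × 22 × 12 × 430 / 1000 = 272.4 kN.
Edge bolt: l_c = 40 − 24/2 = 28 mm → 1.2 × 28 × 12 × 430 / 1000 = 173.4 → r_n = 173.4 kN.
Interior bolts: l_c = 70 − 24 = 46 mm → 1.2 × 46 × 12 × 430 / 1000 = 284.8 → r_n = 272.4 kN.
R_n = 2 × 173.4 + 4 × 272.4 = 1437 kN.
Design strength φR_n = 0.75 × 1437 = 1080 kN.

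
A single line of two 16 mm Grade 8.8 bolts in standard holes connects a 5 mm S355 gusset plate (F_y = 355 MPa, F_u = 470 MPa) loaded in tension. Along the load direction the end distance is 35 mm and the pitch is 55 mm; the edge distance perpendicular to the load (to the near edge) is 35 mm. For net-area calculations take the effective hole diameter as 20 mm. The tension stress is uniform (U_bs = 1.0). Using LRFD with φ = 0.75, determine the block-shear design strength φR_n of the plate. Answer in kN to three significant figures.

Shear plane L_v = 35 + 1·55 = 90 mm; A_gv = 90 × 5 = 450 mm².
A_nv = (90 − 1.5·20) × 5 = 300 mm².
A_nt = (35 − 0.5·20) × 5 = 125 mm².
0.6 F_u A_nv = 84.6 kN; 0.6 F_y A_gv = 95.85 kN → shear rupture governs the shear term.
R_n = 84.6 + 1.0 × 470 × 125 / 1000 = 143.4 kN.
Design strength φR_n = 0.75 × 143.4 = 108 kN.

108 kN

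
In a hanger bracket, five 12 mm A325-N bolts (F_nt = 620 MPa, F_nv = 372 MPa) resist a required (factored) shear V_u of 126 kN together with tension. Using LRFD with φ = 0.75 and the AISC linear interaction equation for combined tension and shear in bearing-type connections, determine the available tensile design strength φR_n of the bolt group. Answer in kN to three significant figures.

A_b = π·12²/4 = 113.1 mm²; f_rv = 126 × 1000 / (5 × 113.1) = 222.8 MPa.
F'_nt = 1.3 F_nt − (F_nt / φF_nv) f_rv = 1.3·620 − (620/(0.75·372))·222.8 = 310.9 MPa, capped at F_nt → F'_nt = 310.9 MPa.
R_n = F'_nt · A_b · n = 310.9 × 113.1 × 5 / 1000 = 175.8 kN.
Design strength φR_n = 0.75 × 175.8 = 132 kN.

132 kN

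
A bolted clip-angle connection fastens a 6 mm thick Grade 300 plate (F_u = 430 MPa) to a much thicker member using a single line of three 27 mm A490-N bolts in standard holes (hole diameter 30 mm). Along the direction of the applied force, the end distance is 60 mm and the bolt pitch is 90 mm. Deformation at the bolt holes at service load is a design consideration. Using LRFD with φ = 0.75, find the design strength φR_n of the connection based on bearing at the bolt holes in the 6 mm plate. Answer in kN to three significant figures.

Per bolt r_n = 1.2 l_c t F_u ≤ 2.4 d t F_u; upper limit = 2.4 × 27 × 6 × 430 / 1000 = 167.2 kN.
Edge bolt: l_c = 60 − 30/2 = 45 mm → 1.2 × 45 × 6 × 430 / 1000 = 139.3 → r_n = 139.3 kN.
Interior bolts: l_c = 90 − 30 = 60 mm → 1.2 × 60 × 6 × 430 / 1000 = 185.8 → r_n = 167.2 kN.
R_n = 1 × 139.3 + 2 × 167.2 = 473.7 kN.
Design strength φR_n = 0.75 × 473.7 = 355 kN.

355 kN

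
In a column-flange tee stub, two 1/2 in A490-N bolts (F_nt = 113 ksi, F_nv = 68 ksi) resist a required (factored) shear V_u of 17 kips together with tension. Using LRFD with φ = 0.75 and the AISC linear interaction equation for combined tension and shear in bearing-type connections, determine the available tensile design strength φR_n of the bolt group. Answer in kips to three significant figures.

A_b = π·0.5²/4 = 0.1963 in²; f_rv = 17 / (2 × 0.1963) = 43.29 ksi.
F'_nt = 1.3 F_nt − (F_nt / φF_nv) f_rv = 1.3·113 − (113/(0.75·68))·43.29 = 50.98 ksi, capped at F_nt → F'_nt = 50.98 ksi.
R_n = F'_nt · A_b · n = 50.98 × 0.1963 × 2 = 20.02 kips.
Design strength φR_n = 0.75 × 20.02 = 15 kips.

15 kips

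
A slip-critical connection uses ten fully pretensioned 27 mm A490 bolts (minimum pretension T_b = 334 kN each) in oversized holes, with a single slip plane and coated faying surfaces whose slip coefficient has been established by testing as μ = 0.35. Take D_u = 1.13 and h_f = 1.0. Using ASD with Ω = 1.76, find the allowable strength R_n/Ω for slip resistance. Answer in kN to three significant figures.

R_n = μ · D_u · h_f · T_b · n_s · n_b = 0.35 × 1.13 × 1.0 × 334 × 1 × 10 = 1321 kN.
Allowable strength R_n/Ω = 1321 / 1.76 = 751 kN.

751 kN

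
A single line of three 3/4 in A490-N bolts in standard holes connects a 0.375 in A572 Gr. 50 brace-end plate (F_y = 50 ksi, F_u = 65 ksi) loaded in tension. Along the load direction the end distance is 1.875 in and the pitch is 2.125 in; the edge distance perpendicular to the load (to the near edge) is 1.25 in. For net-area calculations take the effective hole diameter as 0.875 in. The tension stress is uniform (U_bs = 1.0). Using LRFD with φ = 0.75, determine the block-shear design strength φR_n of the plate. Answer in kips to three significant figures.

Shear plane L_v = 1.875 + 2·2.125 = 6.125 in; A_gv = 6.125 × 0.375 = 2.297 in².
A_nv = (6.125 − 2.5·0.875) × 0.375 = 1.477 in².
A_nt = (1.25 − 0.5·0.875) × 0.375 = 0.3047 in².
0.6 F_u A_nv = 57.59 kips; 0.6 F_y A_gv = 68.91 kips → shear rupture governs the shear term.
R_n = 57.59 + 1.0 × 65 × 0.3047 = 77.39 kips.
Design strength φR_n = 0.75 × 77.39 = 58 kips.

58 kips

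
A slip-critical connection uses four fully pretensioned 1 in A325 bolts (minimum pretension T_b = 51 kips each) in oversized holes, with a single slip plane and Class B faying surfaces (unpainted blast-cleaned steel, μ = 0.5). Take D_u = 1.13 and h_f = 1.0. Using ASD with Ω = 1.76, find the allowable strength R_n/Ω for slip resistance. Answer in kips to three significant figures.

R_n = μ · D_u · h_f · T_b · n_s · n_b = 0.5 × 1.13 × 1.0 × 51 × 1 × 4 = 115.3 kips.
Allowable strength R_n/Ω = 115.3 / 1.76 = 65.5 kips.

65.5 kips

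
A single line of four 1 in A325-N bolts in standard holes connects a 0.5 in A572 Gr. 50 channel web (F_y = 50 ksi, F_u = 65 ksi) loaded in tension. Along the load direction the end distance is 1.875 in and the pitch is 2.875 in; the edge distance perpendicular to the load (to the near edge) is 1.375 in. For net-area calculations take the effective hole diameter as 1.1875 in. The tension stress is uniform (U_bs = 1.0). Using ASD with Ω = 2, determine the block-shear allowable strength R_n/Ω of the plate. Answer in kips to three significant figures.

Shear plane L_v = 1.875 + 3·2.875 = 10.5 in; A_gv = 10.5 × 0.5 = 5.25 in².
A_nv = (10.5 − 3.5·1.1875) × 0.5 = 3.172 in².
A_nt = (1.375 − 0.5·1.1875) × 0.5 = 0.3906 in².
0.6 F_u A_nv = 123.7 kips; 0.6 F_y A_gv = 157.5 kips → shear rupture governs the shear term.
R_n = 123.7 + 1.0 × 65 × 0.3906 = 149.1 kips.
Allowable strength R_n/Ω = 149.1 / 2 = 74.5 kips.

74.5 kips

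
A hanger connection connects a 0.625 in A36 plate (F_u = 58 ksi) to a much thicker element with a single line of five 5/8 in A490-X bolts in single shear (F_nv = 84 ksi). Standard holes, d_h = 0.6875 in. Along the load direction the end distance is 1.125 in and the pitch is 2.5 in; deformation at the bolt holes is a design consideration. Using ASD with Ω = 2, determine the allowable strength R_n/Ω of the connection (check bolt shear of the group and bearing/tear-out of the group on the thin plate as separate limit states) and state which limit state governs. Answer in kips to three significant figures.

64.4 kips (bolt shear governs)

Bolt shear: A_b = π·0.625²/4 = 0.3068 in²; R_n = 84 × 0.3068 × 5 × 1 = 128.9 kips → 128.9 / 2 = 64.4 kips.
Bearing (1.2 l_c t F_u ≤ 2.4 d t F_u): upper limit = 2.4·0.625·0.625·58 = 54.38 kips.
  Edge l_c = 1.125 − 0.6875/2 = 0.7812 → r_n = 33.98 kips; interior l_c = 2.5 − 0.6875 = 1.812 → r_n = 54.38 kips.
  R_n,bearing = 1·33.98 + 4·54.38 = 251.5 kips → 251.5 / 2 = 126 kips.
Bolt shear governs: 64.4 kips.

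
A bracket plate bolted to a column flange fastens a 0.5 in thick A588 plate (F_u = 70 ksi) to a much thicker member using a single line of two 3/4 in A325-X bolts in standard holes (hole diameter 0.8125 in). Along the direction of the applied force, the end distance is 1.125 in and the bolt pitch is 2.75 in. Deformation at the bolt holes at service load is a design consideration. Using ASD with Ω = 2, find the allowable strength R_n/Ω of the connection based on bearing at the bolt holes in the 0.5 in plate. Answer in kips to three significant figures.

46.6 kips

Per bolt r_n = 1.2 l_c t F_u ≤ 2.4 d t F_u; upper limit = 2.4 × 0.75 × 0.5 × 70 = 63 kips.
Edge bolt: l_c = 1.125 − 0.8125/2 = 0.7188 in → 1.2 × 0.7188 × 0.5 × 70 = 30.19 → r_n = 30.19 kips.
Interior bolts: l_c = 2.75 − 0.8125 = 1.938 in → 1.2 × 1.938 × 0.5 × 70 = 81.37 → r_n = 63 kips.
R_n = 1 × 30.19 + 1 × 63 = 93.19 kips.
Allowable strength R_n/Ω = 93.19 / 2 = 46.6 kips.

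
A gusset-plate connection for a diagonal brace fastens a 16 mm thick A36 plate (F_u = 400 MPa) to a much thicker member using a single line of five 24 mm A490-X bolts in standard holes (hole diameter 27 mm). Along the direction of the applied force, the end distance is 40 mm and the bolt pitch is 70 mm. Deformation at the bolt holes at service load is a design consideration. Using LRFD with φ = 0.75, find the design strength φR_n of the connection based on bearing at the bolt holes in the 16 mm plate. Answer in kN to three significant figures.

1140 kN

Per bolt r_n = 1.2 l_c t F_u ≤ 2.4 d t F_u; upper limit = 2.4 × 24 × 16 × 400 / 1000 = 368.6 kN.
Edge bolt: l_c = 40 − 27/2 = 26.5 mm → 1.2 × 26.5 × 16 × 400 / 1000 = 203.5 → r_n = 203.5 kN.
Interior bolts: l_c = 70 − 27 = 43 mm → 1.2 × 43 × 16 × 400 / 1000 = 330.2 → r_n = 330.2 kN.
R_n = 1 × 203.5 + 4 × 330.2 = 1524 kN.
Design strength φR_n = 0.75 × 1524 = 1140 kN.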